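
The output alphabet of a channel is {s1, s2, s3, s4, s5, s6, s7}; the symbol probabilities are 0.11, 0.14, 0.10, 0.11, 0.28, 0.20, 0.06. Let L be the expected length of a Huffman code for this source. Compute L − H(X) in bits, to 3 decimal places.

Entropy H = −Σ p log₂ p ≈ 2.6520 bits.
Huffman merges: 3/50+1/10→4/25; 11/100+11/100→11/50; 7/50+4/25→3/10; 1/5+11/50→21/50; 7/25+3/10→29/50; 21/50+29/50→1. L = 67/25 ≈ 2.6800.
L − H = 2.6800 − 2.6520 = 0.028 bits.

0.028 bits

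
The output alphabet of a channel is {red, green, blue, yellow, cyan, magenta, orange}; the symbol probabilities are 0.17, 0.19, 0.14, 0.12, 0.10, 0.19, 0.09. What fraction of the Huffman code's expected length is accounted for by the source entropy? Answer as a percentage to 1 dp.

Entropy H = −Σ p log₂ p ≈ 2.7541 bits.
Huffman merges: 9/100+1/10→19/100; 3/25+7/50→13/50; 17/100+19/100→9/25; 19/100+19/100→19/50; 13/50+9/25→31/50; 19/50+31/50→1. L = 281/100 ≈ 2.8100.
Efficiency = H/L = 2.7541/2.8100 = 98.0%.

98.0%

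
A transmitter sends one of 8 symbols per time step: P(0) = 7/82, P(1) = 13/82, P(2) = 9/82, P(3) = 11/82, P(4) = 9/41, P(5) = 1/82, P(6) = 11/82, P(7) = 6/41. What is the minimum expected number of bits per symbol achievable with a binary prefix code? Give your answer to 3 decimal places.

2.878 bits/symbol

Repeatedly combine the two least-probable nodes; the expected code length is the sum of the merged weights.
merge 1/82 + 7/82 → 4/41
merge 4/41 + 9/82 → 17/82
merge 11/82 + 11/82 → 11/41
merge 6/41 + 13/82 → 25/82
merge 17/82 + 9/41 → 35/82
merge 11/41 + 25/82 → 47/82
merge 35/82 + 47/82 → 1
L = 4/41 + 17/82 + 11/41 + 25/82 + 35/82 + 47/82 + 1 = 118/41 ≈ 2.878 bits/symbol.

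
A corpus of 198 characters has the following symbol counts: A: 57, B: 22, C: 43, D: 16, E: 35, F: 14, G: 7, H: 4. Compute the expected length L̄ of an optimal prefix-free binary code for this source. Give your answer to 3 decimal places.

Probabilities are the counts divided by 198.
Repeatedly combine the two least-probable nodes; the expected code length is the sum of the merged weights.
merge 2/99 + 7/198 → 1/18
merge 1/18 + 7/99 → 25/198
merge 8/99 + 1/9 → 19/99
merge 25/198 + 35/198 → 10/33
merge 19/99 + 43/198 → 9/22
merge 19/66 + 10/33 → 13/22
merge 9/22 + 13/22 → 1
L = 1/18 + 25/198 + 19/99 + 10/33 + 9/22 + 13/22 + 1 = 265/99 ≈ 2.677 bits/symbol.

2.677 bits/symbol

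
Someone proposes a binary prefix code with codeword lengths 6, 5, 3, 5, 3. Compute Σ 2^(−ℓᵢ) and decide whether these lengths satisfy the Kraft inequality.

0.328125; yes

With common denominator 2^6 = 64: Σ 2^(−ℓᵢ) = 1/64 + 2/64 + 8/64 + 2/64 + 8/64 = 21/64 = 0.328125.
Kraft's inequality requires Σ ≤ 1; here Σ = 0.328125 ≤ 1, so such a prefix code exists.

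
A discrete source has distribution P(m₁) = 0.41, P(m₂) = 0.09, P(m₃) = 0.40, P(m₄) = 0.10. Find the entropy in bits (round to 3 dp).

H = −Σ pᵢ log₂ pᵢ.
−0.41·log₂(0.41) = 0.5274
−0.09·log₂(0.09) = 0.3127
−0.40·log₂(0.40) = 0.5288
−0.10·log₂(0.10) = 0.3322
Sum ≈ 1.7010 → 1.701 bits.

1.701 bits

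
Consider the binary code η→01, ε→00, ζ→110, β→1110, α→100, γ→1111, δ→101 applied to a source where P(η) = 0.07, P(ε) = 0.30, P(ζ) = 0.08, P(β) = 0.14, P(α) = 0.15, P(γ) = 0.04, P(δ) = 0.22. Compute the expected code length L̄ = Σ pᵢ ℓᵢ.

2.81 bits/symbol

L̄ = Σ pᵢ·ℓᵢ = 0.07·2 + 0.30·2 + 0.08·3 + 0.14·4 + 0.15·3 + 0.04·4 + 0.22·3 = 2.81 bits/symbol.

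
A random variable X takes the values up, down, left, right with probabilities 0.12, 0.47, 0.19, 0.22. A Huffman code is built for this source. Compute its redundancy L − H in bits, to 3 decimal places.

Entropy H = −Σ p log₂ p ≈ 1.8148 bits.
Huffman merges: 3/25+19/100→31/100; 11/50+31/100→53/100; 47/100+53/100→1. L = 46/25 ≈ 1.8400.
L − H = 1.8400 − 1.8148 = 0.025 bits.

0.025 bits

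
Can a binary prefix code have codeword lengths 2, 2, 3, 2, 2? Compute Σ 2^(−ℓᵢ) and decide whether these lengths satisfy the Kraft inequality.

With common denominator 2^3 = 8: Σ 2^(−ℓᵢ) = 2/8 + 2/8 + 1/8 + 2/8 + 2/8 = 9/8 = 1.125.
Kraft's inequality requires Σ ≤ 1; here Σ = 1.125 > 1, so no such prefix code exists.

1.125; no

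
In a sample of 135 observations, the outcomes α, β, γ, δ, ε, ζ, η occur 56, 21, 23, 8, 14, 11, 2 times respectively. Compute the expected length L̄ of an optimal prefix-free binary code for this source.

Probabilities are the counts divided by 135.
Repeatedly combine the two least-probable nodes; the expected code length is the sum of the merged weights.
merge 2/135 + 8/135 → 2/27
merge 2/27 + 11/135 → 7/45
merge 14/135 + 7/45 → 7/27
merge 7/45 + 23/135 → 44/135
merge 7/27 + 44/135 → 79/135
merge 56/135 + 79/135 → 1
L = 2/27 + 7/45 + 7/27 + 44/135 + 79/135 + 1 = 12/5 = 2.4 bits/symbol.

2.4 bits/symbol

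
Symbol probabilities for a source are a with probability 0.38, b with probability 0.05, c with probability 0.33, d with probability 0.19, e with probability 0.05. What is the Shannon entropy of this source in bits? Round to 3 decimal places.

1.946 bits

H = −Σ pᵢ log₂ pᵢ.
−0.38·log₂(0.38) = 0.5305
−0.05·log₂(0.05) = 0.2161
−0.33·log₂(0.33) = 0.5278
−0.19·log₂(0.19) = 0.4552
−0.05·log₂(0.05) = 0.2161
Sum ≈ 1.9457 → 1.946 bits.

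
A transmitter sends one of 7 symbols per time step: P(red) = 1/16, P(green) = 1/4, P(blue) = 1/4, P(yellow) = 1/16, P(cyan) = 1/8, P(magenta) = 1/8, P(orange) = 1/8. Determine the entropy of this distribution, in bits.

Each probability is a power of 1/2, so log₂(1/p) is an integer.
H = Σ p·log₂(1/p) = 1/16·4 + 1/4·2 + 1/4·2 + 1/16·4 + 1/8·3 + 1/8·3 + 1/8·3 = 2.625 bits.

2.625 bits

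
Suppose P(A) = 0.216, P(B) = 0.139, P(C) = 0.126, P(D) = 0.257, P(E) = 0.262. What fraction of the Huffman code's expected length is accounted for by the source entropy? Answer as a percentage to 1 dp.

Entropy H = −Σ p log₂ p ≈ 2.2599 bits.
Huffman merges: 63/500+139/1000→53/200; 27/125+257/1000→473/1000; 131/500+53/200→527/1000; 473/1000+527/1000→1. L = 453/200 ≈ 2.2650.
Efficiency = H/L = 2.2599/2.2650 = 99.8%.

99.8%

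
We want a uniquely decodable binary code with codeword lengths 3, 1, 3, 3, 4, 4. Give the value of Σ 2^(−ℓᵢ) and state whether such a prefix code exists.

With common denominator 2^4 = 16: Σ 2^(−ℓᵢ) = 2/16 + 8/16 + 2/16 + 2/16 + 1/16 + 1/16 = 16/16 = 1.
Kraft's inequality requires Σ ≤ 1; here Σ = 1 ≤ 1, so such a prefix code exists.

1; yes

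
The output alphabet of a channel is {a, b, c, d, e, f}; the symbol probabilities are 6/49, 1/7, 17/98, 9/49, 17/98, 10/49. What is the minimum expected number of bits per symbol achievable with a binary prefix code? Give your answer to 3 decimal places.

Repeatedly combine the two least-probable nodes; the expected code length is the sum of the merged weights.
merge 6/49 + 1/7 → 13/49
merge 17/98 + 17/98 → 17/49
merge 9/49 + 10/49 → 19/49
merge 13/49 + 17/49 → 30/49
merge 19/49 + 30/49 → 1
L = 13/49 + 17/49 + 19/49 + 30/49 + 1 = 128/49 ≈ 2.612 bits/symbol.

2.612 bits/symbol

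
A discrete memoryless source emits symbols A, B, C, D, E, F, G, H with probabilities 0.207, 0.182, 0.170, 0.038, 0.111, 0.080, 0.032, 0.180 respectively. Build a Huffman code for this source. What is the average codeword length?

Repeatedly combine the two least-probable nodes; the expected code length is the sum of the merged weights.
merge 4/125 + 19/500 → 7/100
merge 7/100 + 2/25 → 3/20
merge 111/1000 + 3/20 → 261/1000
merge 17/100 + 9/50 → 7/20
merge 91/500 + 207/1000 → 389/1000
merge 261/1000 + 7/20 → 611/1000
merge 389/1000 + 611/1000 → 1
L = 7/100 + 3/20 + 261/1000 + 7/20 + 389/1000 + 611/1000 + 1 = 2831/1000 = 2.831 bits/symbol.

2.831 bits/symbol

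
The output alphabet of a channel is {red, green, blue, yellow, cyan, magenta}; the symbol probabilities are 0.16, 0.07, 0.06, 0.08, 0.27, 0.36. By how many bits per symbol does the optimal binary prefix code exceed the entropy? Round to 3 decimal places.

0.073 bits

Entropy H = −Σ p log₂ p ≈ 2.2673 bits.
Huffman merges: 3/50+7/100→13/100; 2/25+13/100→21/100; 4/25+21/100→37/100; 27/100+9/25→63/100; 37/100+63/100→1. L = 117/50 ≈ 2.3400.
L − H = 2.3400 − 2.2673 = 0.073 bits.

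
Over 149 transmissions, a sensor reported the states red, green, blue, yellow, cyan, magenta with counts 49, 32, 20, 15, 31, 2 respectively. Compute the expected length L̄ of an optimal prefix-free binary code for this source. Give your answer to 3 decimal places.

Probabilities are the counts divided by 149.
Repeatedly combine the two least-probable nodes; the expected code length is the sum of the merged weights.
merge 2/149 + 15/149 → 17/149
merge 17/149 + 20/149 → 37/149
merge 31/149 + 32/149 → 63/149
merge 37/149 + 49/149 → 86/149
merge 63/149 + 86/149 → 1
L = 17/149 + 37/149 + 63/149 + 86/149 + 1 = 352/149 ≈ 2.362 bits/symbol.

2.362 bits/symbol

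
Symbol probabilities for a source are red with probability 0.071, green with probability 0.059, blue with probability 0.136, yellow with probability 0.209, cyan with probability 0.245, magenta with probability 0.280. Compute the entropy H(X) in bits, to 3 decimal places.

H = −Σ pᵢ log₂ pᵢ.
−0.071·log₂(0.071) = 0.2709
−0.059·log₂(0.059) = 0.2409
−0.136·log₂(0.136) = 0.3915
−0.209·log₂(0.209) = 0.4720
−0.245·log₂(0.245) = 0.4971
−0.280·log₂(0.280) = 0.5142
Sum ≈ 2.3867 → 2.387 bits.

2.387 bits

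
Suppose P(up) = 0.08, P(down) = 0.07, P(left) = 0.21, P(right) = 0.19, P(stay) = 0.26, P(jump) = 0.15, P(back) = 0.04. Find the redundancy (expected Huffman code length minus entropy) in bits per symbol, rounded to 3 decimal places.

0.050 bits

Entropy H = −Σ p log₂ p ≈ 2.5897 bits.
Huffman merges: 1/25+7/100→11/100; 2/25+11/100→19/100; 3/20+19/100→17/50; 19/100+21/100→2/5; 13/50+17/50→3/5; 2/5+3/5→1. L = 66/25 ≈ 2.6400.
L − H = 2.6400 − 2.5897 = 0.050 bits.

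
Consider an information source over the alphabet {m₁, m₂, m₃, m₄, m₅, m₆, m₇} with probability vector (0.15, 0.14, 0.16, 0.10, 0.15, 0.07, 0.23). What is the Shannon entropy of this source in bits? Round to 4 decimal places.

H = −Σ pᵢ log₂ pᵢ.
−0.15·log₂(0.15) = 0.4105
−0.14·log₂(0.14) = 0.3971
−0.16·log₂(0.16) = 0.4230
−0.10·log₂(0.10) = 0.3322
−0.15·log₂(0.15) = 0.4105
−0.07·log₂(0.07) = 0.2686
−0.23·log₂(0.23) = 0.4877
Sum ≈ 2.7296 → 2.7296 bits.

2.7296 bits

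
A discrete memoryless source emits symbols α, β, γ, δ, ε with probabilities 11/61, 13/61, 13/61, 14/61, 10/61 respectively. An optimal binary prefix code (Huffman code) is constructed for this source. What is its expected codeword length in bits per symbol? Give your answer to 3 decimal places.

Repeatedly combine the two least-probable nodes; the expected code length is the sum of the merged weights.
merge 10/61 + 11/61 → 21/61
merge 13/61 + 13/61 → 26/61
merge 14/61 + 21/61 → 35/61
merge 26/61 + 35/61 → 1
L = 21/61 + 26/61 + 35/61 + 1 = 143/61 ≈ 2.344 bits/symbol.

2.344 bits/symbol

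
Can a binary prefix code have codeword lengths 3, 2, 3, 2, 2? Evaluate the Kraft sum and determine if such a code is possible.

With common denominator 2^3 = 8: Σ 2^(−ℓᵢ) = 1/8 + 2/8 + 1/8 + 2/8 + 2/8 = 8/8 = 1.
Kraft's inequality requires Σ ≤ 1; here Σ = 1 ≤ 1, so such a prefix code exists.

1; yes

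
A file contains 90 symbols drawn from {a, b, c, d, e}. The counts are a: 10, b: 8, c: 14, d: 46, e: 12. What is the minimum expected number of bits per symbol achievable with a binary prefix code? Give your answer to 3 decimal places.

1.978 bits/symbol

Probabilities are the counts divided by 90.
Repeatedly combine the two least-probable nodes; the expected code length is the sum of the merged weights.
merge 4/45 + 1/9 → 1/5
merge 2/15 + 7/45 → 13/45
merge 1/5 + 13/45 → 22/45
merge 22/45 + 23/45 → 1
L = 1/5 + 13/45 + 22/45 + 1 = 89/45 ≈ 1.978 bits/symbol.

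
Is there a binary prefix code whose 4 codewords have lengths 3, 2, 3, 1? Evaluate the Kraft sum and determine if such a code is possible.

1; yes

With common denominator 2^3 = 8: Σ 2^(−ℓᵢ) = 1/8 + 2/8 + 1/8 + 4/8 = 8/8 = 1.
Kraft's inequality requires Σ ≤ 1; here Σ = 1 ≤ 1, so such a prefix code exists.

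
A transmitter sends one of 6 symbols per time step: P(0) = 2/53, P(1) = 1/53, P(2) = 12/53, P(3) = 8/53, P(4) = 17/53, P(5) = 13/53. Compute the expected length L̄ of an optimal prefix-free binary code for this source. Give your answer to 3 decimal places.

2.264 bits/symbol

Repeatedly combine the two least-probable nodes; the expected code length is the sum of the merged weights.
merge 1/53 + 2/53 → 3/53
merge 3/53 + 8/53 → 11/53
merge 11/53 + 12/53 → 23/53
merge 13/53 + 17/53 → 30/53
merge 23/53 + 30/53 → 1
L = 3/53 + 11/53 + 23/53 + 30/53 + 1 = 120/53 ≈ 2.264 bits/symbol.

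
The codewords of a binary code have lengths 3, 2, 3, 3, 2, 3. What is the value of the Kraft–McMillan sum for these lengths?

With common denominator 2^3 = 8: Σ 2^(−ℓᵢ) = 1/8 + 2/8 + 1/8 + 1/8 + 2/8 + 1/8 = 8/8 = 1.

1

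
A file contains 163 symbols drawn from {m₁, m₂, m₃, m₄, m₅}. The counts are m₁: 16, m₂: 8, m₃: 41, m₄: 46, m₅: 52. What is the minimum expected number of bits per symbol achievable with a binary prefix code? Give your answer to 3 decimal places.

Probabilities are the counts divided by 163.
Repeatedly combine the two least-probable nodes; the expected code length is the sum of the merged weights.
merge 8/163 + 16/163 → 24/163
merge 24/163 + 41/163 → 65/163
merge 46/163 + 52/163 → 98/163
merge 65/163 + 98/163 → 1
L = 24/163 + 65/163 + 98/163 + 1 = 350/163 ≈ 2.147 bits/symbol.

2.147 bits/symbol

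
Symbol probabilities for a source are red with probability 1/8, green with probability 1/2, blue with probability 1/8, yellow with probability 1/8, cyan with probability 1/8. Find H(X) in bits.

Each probability is a power of 1/2, so log₂(1/p) is an integer.
H = Σ p·log₂(1/p) = 1/8·3 + 1/2·1 + 1/8·3 + 1/8·3 + 1/8·3 = 2 bits.

2 bits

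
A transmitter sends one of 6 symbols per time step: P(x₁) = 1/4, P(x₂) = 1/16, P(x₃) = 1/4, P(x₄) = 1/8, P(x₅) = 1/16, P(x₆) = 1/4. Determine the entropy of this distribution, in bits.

Each probability is a power of 1/2, so log₂(1/p) is an integer.
H = Σ p·log₂(1/p) = 1/4·2 + 1/16·4 + 1/4·2 + 1/8·3 + 1/16·4 + 1/4·2 = 2.375 bits.

2.375 bits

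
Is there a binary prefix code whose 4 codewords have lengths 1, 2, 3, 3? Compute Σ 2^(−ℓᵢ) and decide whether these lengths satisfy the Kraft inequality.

With common denominator 2^3 = 8: Σ 2^(−ℓᵢ) = 4/8 + 2/8 + 1/8 + 1/8 = 8/8 = 1.
Kraft's inequality requires Σ ≤ 1; here Σ = 1 ≤ 1, so such a prefix code exists.

1; yes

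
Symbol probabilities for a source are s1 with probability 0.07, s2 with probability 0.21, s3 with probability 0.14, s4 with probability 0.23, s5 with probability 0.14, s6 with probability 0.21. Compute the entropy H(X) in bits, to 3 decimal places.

H = −Σ pᵢ log₂ pᵢ.
−0.07·log₂(0.07) = 0.2686
−0.21·log₂(0.21) = 0.4728
−0.14·log₂(0.14) = 0.3971
−0.23·log₂(0.23) = 0.4877
−0.14·log₂(0.14) = 0.3971
−0.21·log₂(0.21) = 0.4728
Sum ≈ 2.4961 → 2.496 bits.

2.496 bits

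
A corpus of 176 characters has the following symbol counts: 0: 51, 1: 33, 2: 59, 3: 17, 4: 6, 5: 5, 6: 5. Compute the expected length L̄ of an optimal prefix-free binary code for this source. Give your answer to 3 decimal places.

Probabilities are the counts divided by 176.
Repeatedly combine the two least-probable nodes; the expected code length is the sum of the merged weights.
merge 5/176 + 5/176 → 5/88
merge 3/88 + 5/88 → 1/11
merge 1/11 + 17/176 → 3/16
merge 3/16 + 3/16 → 3/8
merge 51/176 + 59/176 → 5/8
merge 3/8 + 5/8 → 1
L = 5/88 + 1/11 + 3/16 + 3/8 + 5/8 + 1 = 411/176 ≈ 2.335 bits/symbol.

2.335 bits/symbol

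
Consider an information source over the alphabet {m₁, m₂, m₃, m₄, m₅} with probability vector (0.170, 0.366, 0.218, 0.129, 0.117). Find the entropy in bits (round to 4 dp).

2.1877 bits

H = −Σ pᵢ log₂ pᵢ.
−0.170·log₂(0.170) = 0.4346
−0.366·log₂(0.366) = 0.5307
−0.218·log₂(0.218) = 0.4791
−0.129·log₂(0.129) = 0.3811
−0.117·log₂(0.117) = 0.3622
Sum ≈ 2.1877 → 2.1877 bits.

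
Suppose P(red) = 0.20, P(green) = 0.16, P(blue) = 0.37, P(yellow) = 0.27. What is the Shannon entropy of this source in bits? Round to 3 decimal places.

H = −Σ pᵢ log₂ pᵢ.
−0.20·log₂(0.20) = 0.4644
−0.16·log₂(0.16) = 0.4230
−0.37·log₂(0.37) = 0.5307
−0.27·log₂(0.27) = 0.5100
Sum ≈ 1.9282 → 1.928 bits.

1.928 bits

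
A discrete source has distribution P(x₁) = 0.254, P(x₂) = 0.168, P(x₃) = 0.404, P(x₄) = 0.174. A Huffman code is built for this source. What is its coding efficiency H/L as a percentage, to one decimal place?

98.1%

Entropy H = −Σ p log₂ p ≈ 1.9018 bits.
Huffman merges: 21/125+87/500→171/500; 127/500+171/500→149/250; 101/250+149/250→1. L = 969/500 ≈ 1.9380.
Efficiency = H/L = 1.9018/1.9380 = 98.1%.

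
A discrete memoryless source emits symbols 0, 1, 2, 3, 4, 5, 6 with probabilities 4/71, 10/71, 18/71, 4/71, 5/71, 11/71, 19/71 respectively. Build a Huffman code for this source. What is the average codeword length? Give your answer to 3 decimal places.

Repeatedly combine the two least-probable nodes; the expected code length is the sum of the merged weights.
merge 4/71 + 4/71 → 8/71
merge 5/71 + 8/71 → 13/71
merge 10/71 + 11/71 → 21/71
merge 13/71 + 18/71 → 31/71
merge 19/71 + 21/71 → 40/71
merge 31/71 + 40/71 → 1
L = 8/71 + 13/71 + 21/71 + 31/71 + 40/71 + 1 = 184/71 ≈ 2.592 bits/symbol.

2.592 bits/symbol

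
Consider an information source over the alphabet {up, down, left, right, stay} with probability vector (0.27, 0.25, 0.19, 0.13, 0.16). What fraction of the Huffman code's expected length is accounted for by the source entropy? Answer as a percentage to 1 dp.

Entropy H = −Σ p log₂ p ≈ 2.2709 bits.
Huffman merges: 13/100+4/25→29/100; 19/100+1/4→11/25; 27/100+29/100→14/25; 11/25+14/25→1. L = 229/100 ≈ 2.2900.
Efficiency = H/L = 2.2709/2.2900 = 99.2%.

99.2%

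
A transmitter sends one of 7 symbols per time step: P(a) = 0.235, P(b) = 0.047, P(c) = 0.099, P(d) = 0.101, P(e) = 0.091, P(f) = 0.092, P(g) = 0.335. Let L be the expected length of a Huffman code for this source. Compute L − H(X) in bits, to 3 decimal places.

Entropy H = −Σ p log₂ p ≈ 2.5226 bits.
Huffman merges: 47/1000+91/1000→69/500; 23/250+99/1000→191/1000; 101/1000+69/500→239/1000; 191/1000+47/200→213/500; 239/1000+67/200→287/500; 213/500+287/500→1. L = 321/125 ≈ 2.5680.
L − H = 2.5680 − 2.5226 = 0.045 bits.

0.045 bits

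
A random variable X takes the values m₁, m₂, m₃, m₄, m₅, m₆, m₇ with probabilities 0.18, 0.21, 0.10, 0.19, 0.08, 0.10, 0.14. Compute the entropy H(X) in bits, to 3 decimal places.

2.726 bits

H = −Σ pᵢ log₂ pᵢ.
−0.18·log₂(0.18) = 0.4453
−0.21·log₂(0.21) = 0.4728
−0.10·log₂(0.10) = 0.3322
−0.19·log₂(0.19) = 0.4552
−0.08·log₂(0.08) = 0.2915
−0.10·log₂(0.10) = 0.3322
−0.14·log₂(0.14) = 0.3971
Sum ≈ 2.7264 → 2.726 bits.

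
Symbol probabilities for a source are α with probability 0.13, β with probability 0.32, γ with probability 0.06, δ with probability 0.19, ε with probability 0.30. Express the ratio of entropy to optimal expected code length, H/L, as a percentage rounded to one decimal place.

97.2%

Entropy H = −Σ p log₂ p ≈ 2.1285 bits.
Huffman merges: 3/50+13/100→19/100; 19/100+19/100→19/50; 3/10+8/25→31/50; 19/50+31/50→1. L = 219/100 ≈ 2.1900.
Efficiency = H/L = 2.1285/2.1900 = 97.2%.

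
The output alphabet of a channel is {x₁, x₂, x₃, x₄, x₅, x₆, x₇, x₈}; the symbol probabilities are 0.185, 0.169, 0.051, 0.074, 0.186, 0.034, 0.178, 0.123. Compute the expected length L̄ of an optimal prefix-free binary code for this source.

Repeatedly combine the two least-probable nodes; the expected code length is the sum of the merged weights.
merge 17/500 + 51/1000 → 17/200
merge 37/500 + 17/200 → 159/1000
merge 123/1000 + 159/1000 → 141/500
merge 169/1000 + 89/500 → 347/1000
merge 37/200 + 93/500 → 371/1000
merge 141/500 + 347/1000 → 629/1000
merge 371/1000 + 629/1000 → 1
L = 17/200 + 159/1000 + 141/500 + 347/1000 + 371/1000 + 629/1000 + 1 = 2873/1000 = 2.873 bits/symbol.

2.873 bits/symbol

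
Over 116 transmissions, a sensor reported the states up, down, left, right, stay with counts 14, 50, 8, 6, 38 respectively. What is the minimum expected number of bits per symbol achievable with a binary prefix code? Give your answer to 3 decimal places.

Probabilities are the counts divided by 116.
Repeatedly combine the two least-probable nodes; the expected code length is the sum of the merged weights.
merge 3/58 + 2/29 → 7/58
merge 7/58 + 7/58 → 7/29
merge 7/29 + 19/58 → 33/58
merge 25/58 + 33/58 → 1
L = 7/58 + 7/29 + 33/58 + 1 = 56/29 ≈ 1.931 bits/symbol.

1.931 bits/symbol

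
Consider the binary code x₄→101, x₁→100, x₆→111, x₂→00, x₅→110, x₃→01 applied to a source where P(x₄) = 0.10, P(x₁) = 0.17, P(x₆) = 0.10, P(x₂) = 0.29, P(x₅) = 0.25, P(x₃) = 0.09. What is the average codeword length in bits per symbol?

2.62 bits/symbol

L̄ = Σ pᵢ·ℓᵢ = 0.10·3 + 0.17·3 + 0.10·3 + 0.29·2 + 0.25·3 + 0.09·2 = 2.62 bits/symbol.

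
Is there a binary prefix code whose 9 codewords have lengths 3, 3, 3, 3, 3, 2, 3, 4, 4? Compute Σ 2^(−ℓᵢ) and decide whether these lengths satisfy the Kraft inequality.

With common denominator 2^4 = 16: Σ 2^(−ℓᵢ) = 2/16 + 2/16 + 2/16 + 2/16 + 2/16 + 4/16 + 2/16 + 1/16 + 1/16 = 18/16 = 1.125.
Kraft's inequality requires Σ ≤ 1; here Σ = 1.125 > 1, so no such prefix code exists.

1.125; no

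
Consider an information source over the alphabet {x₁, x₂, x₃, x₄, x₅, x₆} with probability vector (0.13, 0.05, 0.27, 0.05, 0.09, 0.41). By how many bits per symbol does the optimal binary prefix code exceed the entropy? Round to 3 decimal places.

Entropy H = −Σ p log₂ p ≈ 2.1649 bits.
Huffman merges: 1/20+1/20→1/10; 9/100+1/10→19/100; 13/100+19/100→8/25; 27/100+8/25→59/100; 41/100+59/100→1. L = 11/5 ≈ 2.2000.
L − H = 2.2000 − 2.1649 = 0.035 bits.

0.035 bits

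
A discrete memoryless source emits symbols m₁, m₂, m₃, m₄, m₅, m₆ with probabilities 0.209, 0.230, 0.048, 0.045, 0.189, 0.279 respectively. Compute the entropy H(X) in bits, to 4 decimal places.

H = −Σ pᵢ log₂ pᵢ.
−0.209·log₂(0.209) = 0.4720
−0.230·log₂(0.230) = 0.4877
−0.048·log₂(0.048) = 0.2103
−0.045·log₂(0.045) = 0.2013
−0.189·log₂(0.189) = 0.4543
−0.279·log₂(0.279) = 0.5138
Sum ≈ 2.3394 → 2.3394 bits.

2.3394 bits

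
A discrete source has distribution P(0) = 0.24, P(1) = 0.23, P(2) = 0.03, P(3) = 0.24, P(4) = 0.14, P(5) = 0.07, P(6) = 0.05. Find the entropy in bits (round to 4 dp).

2.5095 bits

H = −Σ pᵢ log₂ pᵢ.
−0.24·log₂(0.24) = 0.4941
−0.23·log₂(0.23) = 0.4877
−0.03·log₂(0.03) = 0.1518
−0.24·log₂(0.24) = 0.4941
−0.14·log₂(0.14) = 0.3971
−0.07·log₂(0.07) = 0.2686
−0.05·log₂(0.05) = 0.2161
Sum ≈ 2.5095 → 2.5095 bits.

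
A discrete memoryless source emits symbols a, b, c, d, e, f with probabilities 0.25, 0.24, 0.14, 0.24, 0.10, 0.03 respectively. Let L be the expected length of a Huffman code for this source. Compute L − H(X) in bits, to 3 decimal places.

Entropy H = −Σ p log₂ p ≈ 2.3693 bits.
Huffman merges: 3/100+1/10→13/100; 13/100+7/50→27/100; 6/25+6/25→12/25; 1/4+27/100→13/25; 12/25+13/25→1. L = 12/5 ≈ 2.4000.
L − H = 2.4000 − 2.3693 = 0.031 bits.

0.031 bits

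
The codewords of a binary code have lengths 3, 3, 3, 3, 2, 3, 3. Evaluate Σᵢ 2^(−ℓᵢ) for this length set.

With common denominator 2^3 = 8: Σ 2^(−ℓᵢ) = 1/8 + 1/8 + 1/8 + 1/8 + 2/8 + 1/8 + 1/8 = 8/8 = 1.

1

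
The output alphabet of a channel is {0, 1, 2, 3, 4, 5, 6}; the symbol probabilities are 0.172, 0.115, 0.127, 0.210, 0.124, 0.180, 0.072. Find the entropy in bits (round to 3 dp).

2.739 bits

H = −Σ pᵢ log₂ pᵢ.
−0.172·log₂(0.172) = 0.4368
−0.115·log₂(0.115) = 0.3588
−0.127·log₂(0.127) = 0.3781
−0.210·log₂(0.210) = 0.4728
−0.124·log₂(0.124) = 0.3734
−0.180·log₂(0.180) = 0.4453
−0.072·log₂(0.072) = 0.2733
Sum ≈ 2.7386 → 2.739 bits.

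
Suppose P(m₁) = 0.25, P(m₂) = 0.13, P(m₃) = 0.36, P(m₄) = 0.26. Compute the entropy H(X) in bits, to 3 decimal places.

H = −Σ pᵢ log₂ pᵢ.
−0.25·log₂(0.25) = 0.5000
−0.13·log₂(0.13) = 0.3826
−0.36·log₂(0.36) = 0.5306
−0.26·log₂(0.26) = 0.5053
Sum ≈ 1.9185 → 1.919 bits.

1.919 bits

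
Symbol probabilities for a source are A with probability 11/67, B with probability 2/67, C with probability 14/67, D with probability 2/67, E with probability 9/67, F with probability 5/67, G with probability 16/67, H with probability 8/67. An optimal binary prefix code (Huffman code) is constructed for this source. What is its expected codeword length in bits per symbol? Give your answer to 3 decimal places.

Repeatedly combine the two least-probable nodes; the expected code length is the sum of the merged weights.
merge 2/67 + 2/67 → 4/67
merge 4/67 + 5/67 → 9/67
merge 8/67 + 9/67 → 17/67
merge 9/67 + 11/67 → 20/67
merge 14/67 + 16/67 → 30/67
merge 17/67 + 20/67 → 37/67
merge 30/67 + 37/67 → 1
L = 4/67 + 9/67 + 17/67 + 20/67 + 30/67 + 37/67 + 1 = 184/67 ≈ 2.746 bits/symbol.

2.746 bits/symbol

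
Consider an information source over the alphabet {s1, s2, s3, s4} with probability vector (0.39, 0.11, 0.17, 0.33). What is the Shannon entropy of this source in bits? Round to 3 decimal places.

H = −Σ pᵢ log₂ pᵢ.
−0.39·log₂(0.39) = 0.5298
−0.11·log₂(0.11) = 0.3503
−0.17·log₂(0.17) = 0.4346
−0.33·log₂(0.33) = 0.5278
Sum ≈ 1.8425 → 1.842 bits.

1.842 bits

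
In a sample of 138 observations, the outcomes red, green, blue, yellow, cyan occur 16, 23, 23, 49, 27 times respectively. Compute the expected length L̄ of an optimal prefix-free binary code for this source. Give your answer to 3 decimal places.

2.283 bits/symbol

Probabilities are the counts divided by 138.
Repeatedly combine the two least-probable nodes; the expected code length is the sum of the merged weights.
merge 8/69 + 1/6 → 13/46
merge 1/6 + 9/46 → 25/69
merge 13/46 + 49/138 → 44/69
merge 25/69 + 44/69 → 1
L = 13/46 + 25/69 + 44/69 + 1 = 105/46 ≈ 2.283 bits/symbol.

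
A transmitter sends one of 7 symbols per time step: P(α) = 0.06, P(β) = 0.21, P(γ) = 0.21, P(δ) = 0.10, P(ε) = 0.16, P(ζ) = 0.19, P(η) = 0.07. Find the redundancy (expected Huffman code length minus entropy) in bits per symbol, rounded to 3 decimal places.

Entropy H = −Σ p log₂ p ≈ 2.6682 bits.
Huffman merges: 3/50+7/100→13/100; 1/10+13/100→23/100; 4/25+19/100→7/20; 21/100+21/100→21/50; 23/100+7/20→29/50; 21/50+29/50→1. L = 271/100 ≈ 2.7100.
L − H = 2.7100 − 2.6682 = 0.042 bits.

0.042 bits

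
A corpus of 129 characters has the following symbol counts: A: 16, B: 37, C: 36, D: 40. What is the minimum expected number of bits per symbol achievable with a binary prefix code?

2 bits/symbol

Probabilities are the counts divided by 129.
Repeatedly combine the two least-probable nodes; the expected code length is the sum of the merged weights.
merge 16/129 + 12/43 → 52/129
merge 37/129 + 40/129 → 77/129
merge 52/129 + 77/129 → 1
L = 52/129 + 77/129 + 1 = 2 bits/symbol.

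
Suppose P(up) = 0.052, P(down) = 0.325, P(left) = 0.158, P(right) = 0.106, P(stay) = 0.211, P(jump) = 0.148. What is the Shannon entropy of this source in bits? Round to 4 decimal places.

H = −Σ pᵢ log₂ pᵢ.
−0.052·log₂(0.052) = 0.2218
−0.325·log₂(0.325) = 0.5270
−0.158·log₂(0.158) = 0.4206
−0.106·log₂(0.106) = 0.3432
−0.211·log₂(0.211) = 0.4736
−0.148·log₂(0.148) = 0.4079
Sum ≈ 2.3942 → 2.3942 bits.

2.3942 bits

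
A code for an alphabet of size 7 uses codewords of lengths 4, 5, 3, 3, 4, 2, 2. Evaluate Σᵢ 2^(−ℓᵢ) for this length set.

With common denominator 2^5 = 32: Σ 2^(−ℓᵢ) = 2/32 + 1/32 + 4/32 + 4/32 + 2/32 + 8/32 + 8/32 = 29/32 = 0.90625.

0.90625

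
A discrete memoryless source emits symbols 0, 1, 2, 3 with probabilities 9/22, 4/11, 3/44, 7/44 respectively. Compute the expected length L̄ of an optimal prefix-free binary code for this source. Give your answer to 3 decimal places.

Repeatedly combine the two least-probable nodes; the expected code length is the sum of the merged weights.
merge 3/44 + 7/44 → 5/22
merge 5/22 + 4/11 → 13/22
merge 9/22 + 13/22 → 1
L = 5/22 + 13/22 + 1 = 20/11 ≈ 1.818 bits/symbol.

1.818 bits/symbol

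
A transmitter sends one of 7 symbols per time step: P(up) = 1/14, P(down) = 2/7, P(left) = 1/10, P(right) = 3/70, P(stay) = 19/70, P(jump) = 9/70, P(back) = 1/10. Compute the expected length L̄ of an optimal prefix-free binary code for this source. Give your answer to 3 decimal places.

2.557 bits/symbol

Repeatedly combine the two least-probable nodes; the expected code length is the sum of the merged weights.
merge 3/70 + 1/14 → 4/35
merge 1/10 + 1/10 → 1/5
merge 4/35 + 9/70 → 17/70
merge 1/5 + 17/70 → 31/70
merge 19/70 + 2/7 → 39/70
merge 31/70 + 39/70 → 1
L = 4/35 + 1/5 + 17/70 + 31/70 + 39/70 + 1 = 179/70 ≈ 2.557 bits/symbol.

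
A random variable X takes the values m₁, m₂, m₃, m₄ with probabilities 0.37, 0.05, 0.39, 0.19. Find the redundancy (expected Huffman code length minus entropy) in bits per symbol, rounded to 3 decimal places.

0.118 bits

Entropy H = −Σ p log₂ p ≈ 1.7318 bits.
Huffman merges: 1/20+19/100→6/25; 6/25+37/100→61/100; 39/100+61/100→1. L = 37/20 ≈ 1.8500.
L − H = 1.8500 − 1.7318 = 0.118 bits.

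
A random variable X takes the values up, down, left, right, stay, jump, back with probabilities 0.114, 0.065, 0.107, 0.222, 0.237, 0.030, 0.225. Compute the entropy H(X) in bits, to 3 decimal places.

2.569 bits

H = −Σ pᵢ log₂ pᵢ.
−0.114·log₂(0.114) = 0.3571
−0.065·log₂(0.065) = 0.2563
−0.107·log₂(0.107) = 0.3450
−0.222·log₂(0.222) = 0.4820
−0.237·log₂(0.237) = 0.4923
−0.030·log₂(0.030) = 0.1518
−0.225·log₂(0.225) = 0.4842
Sum ≈ 2.5687 → 2.569 bits.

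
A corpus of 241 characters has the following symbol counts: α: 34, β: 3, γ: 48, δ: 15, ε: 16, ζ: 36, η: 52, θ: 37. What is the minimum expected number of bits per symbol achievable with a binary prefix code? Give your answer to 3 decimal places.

Probabilities are the counts divided by 241.
Repeatedly combine the two least-probable nodes; the expected code length is the sum of the merged weights.
merge 3/241 + 15/241 → 18/241
merge 16/241 + 18/241 → 34/241
merge 34/241 + 34/241 → 68/241
merge 36/241 + 37/241 → 73/241
merge 48/241 + 52/241 → 100/241
merge 68/241 + 73/241 → 141/241
merge 100/241 + 141/241 → 1
L = 18/241 + 34/241 + 68/241 + 73/241 + 100/241 + 141/241 + 1 = 675/241 ≈ 2.801 bits/symbol.

2.801 bits/symbol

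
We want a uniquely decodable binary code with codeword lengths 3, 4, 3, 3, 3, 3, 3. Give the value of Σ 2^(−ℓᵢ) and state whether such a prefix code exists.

0.8125; yes

With common denominator 2^4 = 16: Σ 2^(−ℓᵢ) = 2/16 + 1/16 + 2/16 + 2/16 + 2/16 + 2/16 + 2/16 = 13/16 = 0.8125.
Kraft's inequality requires Σ ≤ 1; here Σ = 0.8125 ≤ 1, so such a prefix code exists.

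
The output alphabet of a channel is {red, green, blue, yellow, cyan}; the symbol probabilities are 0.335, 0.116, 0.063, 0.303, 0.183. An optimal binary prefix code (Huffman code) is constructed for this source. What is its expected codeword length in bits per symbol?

2.179 bits/symbol

Repeatedly combine the two least-probable nodes; the expected code length is the sum of the merged weights.
merge 63/1000 + 29/250 → 179/1000
merge 179/1000 + 183/1000 → 181/500
merge 303/1000 + 67/200 → 319/500
merge 181/500 + 319/500 → 1
L = 179/1000 + 181/500 + 319/500 + 1 = 2179/1000 = 2.179 bits/symbol.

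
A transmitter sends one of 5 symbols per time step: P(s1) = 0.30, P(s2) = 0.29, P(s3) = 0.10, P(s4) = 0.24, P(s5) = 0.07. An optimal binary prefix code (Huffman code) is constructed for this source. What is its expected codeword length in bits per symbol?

Repeatedly combine the two least-probable nodes; the expected code length is the sum of the merged weights.
merge 7/100 + 1/10 → 17/100
merge 17/100 + 6/25 → 41/100
merge 29/100 + 3/10 → 59/100
merge 41/100 + 59/100 → 1
L = 17/100 + 41/100 + 59/100 + 1 = 217/100 = 2.17 bits/symbol.

2.17 bits/symbol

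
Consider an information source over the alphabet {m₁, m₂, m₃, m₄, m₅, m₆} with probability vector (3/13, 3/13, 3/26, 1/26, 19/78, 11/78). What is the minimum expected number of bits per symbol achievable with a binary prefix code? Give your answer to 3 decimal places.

2.449 bits/symbol

Repeatedly combine the two least-probable nodes; the expected code length is the sum of the merged weights.
merge 1/26 + 3/26 → 2/13
merge 11/78 + 2/13 → 23/78
merge 3/13 + 3/13 → 6/13
merge 19/78 + 23/78 → 7/13
merge 6/13 + 7/13 → 1
L = 2/13 + 23/78 + 6/13 + 7/13 + 1 = 191/78 ≈ 2.449 bits/symbol.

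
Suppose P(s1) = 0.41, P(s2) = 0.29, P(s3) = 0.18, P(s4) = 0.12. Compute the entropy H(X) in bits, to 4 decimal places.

1.8577 bits

H = −Σ pᵢ log₂ pᵢ.
−0.41·log₂(0.41) = 0.5274
−0.29·log₂(0.29) = 0.5179
−0.18·log₂(0.18) = 0.4453
−0.12·log₂(0.12) = 0.3671
Sum ≈ 1.8577 → 1.8577 bits.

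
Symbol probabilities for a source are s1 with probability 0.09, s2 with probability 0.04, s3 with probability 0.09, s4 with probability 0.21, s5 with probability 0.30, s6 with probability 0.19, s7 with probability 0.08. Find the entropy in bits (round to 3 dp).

H = −Σ pᵢ log₂ pᵢ.
−0.09·log₂(0.09) = 0.3127
−0.04·log₂(0.04) = 0.1858
−0.09·log₂(0.09) = 0.3127
−0.21·log₂(0.21) = 0.4728
−0.30·log₂(0.30) = 0.5211
−0.19·log₂(0.19) = 0.4552
−0.08·log₂(0.08) = 0.2915
Sum ≈ 2.5517 → 2.552 bits.

2.552 bits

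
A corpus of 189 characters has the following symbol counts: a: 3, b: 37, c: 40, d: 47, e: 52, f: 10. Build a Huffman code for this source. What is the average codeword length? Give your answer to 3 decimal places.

Probabilities are the counts divided by 189.
Repeatedly combine the two least-probable nodes; the expected code length is the sum of the merged weights.
merge 1/63 + 10/189 → 13/189
merge 13/189 + 37/189 → 50/189
merge 40/189 + 47/189 → 29/63
merge 50/189 + 52/189 → 34/63
merge 29/63 + 34/63 → 1
L = 13/189 + 50/189 + 29/63 + 34/63 + 1 = 7/3 ≈ 2.333 bits/symbol.

2.333 bits/symbol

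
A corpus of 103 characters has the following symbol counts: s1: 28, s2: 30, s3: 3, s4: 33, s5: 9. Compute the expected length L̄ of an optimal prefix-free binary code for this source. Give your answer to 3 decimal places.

2.117 bits/symbol

Probabilities are the counts divided by 103.
Repeatedly combine the two least-probable nodes; the expected code length is the sum of the merged weights.
merge 3/103 + 9/103 → 12/103
merge 12/103 + 28/103 → 40/103
merge 30/103 + 33/103 → 63/103
merge 40/103 + 63/103 → 1
L = 12/103 + 40/103 + 63/103 + 1 = 218/103 ≈ 2.117 bits/symbol.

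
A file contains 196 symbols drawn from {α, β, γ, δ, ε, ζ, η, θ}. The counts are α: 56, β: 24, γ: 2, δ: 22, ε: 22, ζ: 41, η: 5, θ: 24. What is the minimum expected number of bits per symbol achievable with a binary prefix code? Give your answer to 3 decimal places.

2.689 bits/symbol

Probabilities are the counts divided by 196.
Repeatedly combine the two least-probable nodes; the expected code length is the sum of the merged weights.
merge 1/98 + 5/196 → 1/28
merge 1/28 + 11/98 → 29/196
merge 11/98 + 6/49 → 23/98
merge 6/49 + 29/196 → 53/196
merge 41/196 + 23/98 → 87/196
merge 53/196 + 2/7 → 109/196
merge 87/196 + 109/196 → 1
L = 1/28 + 29/196 + 23/98 + 53/196 + 87/196 + 109/196 + 1 = 527/196 ≈ 2.689 bits/symbol.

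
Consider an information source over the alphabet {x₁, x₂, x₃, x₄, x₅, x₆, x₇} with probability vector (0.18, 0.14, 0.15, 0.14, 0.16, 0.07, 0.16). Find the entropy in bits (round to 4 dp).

2.7647 bits

H = −Σ pᵢ log₂ pᵢ.
−0.18·log₂(0.18) = 0.4453
−0.14·log₂(0.14) = 0.3971
−0.15·log₂(0.15) = 0.4105
−0.14·log₂(0.14) = 0.3971
−0.16·log₂(0.16) = 0.4230
−0.07·log₂(0.07) = 0.2686
−0.16·log₂(0.16) = 0.4230
Sum ≈ 2.7647 → 2.7647 bits.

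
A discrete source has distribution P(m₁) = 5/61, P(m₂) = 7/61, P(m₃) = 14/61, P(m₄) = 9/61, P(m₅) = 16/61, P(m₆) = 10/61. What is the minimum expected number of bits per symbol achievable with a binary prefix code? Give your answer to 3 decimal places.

Repeatedly combine the two least-probable nodes; the expected code length is the sum of the merged weights.
merge 5/61 + 7/61 → 12/61
merge 9/61 + 10/61 → 19/61
merge 12/61 + 14/61 → 26/61
merge 16/61 + 19/61 → 35/61
merge 26/61 + 35/61 → 1
L = 12/61 + 19/61 + 26/61 + 35/61 + 1 = 153/61 ≈ 2.508 bits/symbol.

2.508 bits/symbol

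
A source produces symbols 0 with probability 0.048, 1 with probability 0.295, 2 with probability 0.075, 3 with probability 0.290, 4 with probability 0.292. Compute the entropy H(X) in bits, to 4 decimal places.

H = −Σ pᵢ log₂ pᵢ.
−0.048·log₂(0.048) = 0.2103
−0.295·log₂(0.295) = 0.5196
−0.075·log₂(0.075) = 0.2803
−0.290·log₂(0.290) = 0.5179
−0.292·log₂(0.292) = 0.5186
Sum ≈ 2.0466 → 2.0466 bits.

2.0466 bits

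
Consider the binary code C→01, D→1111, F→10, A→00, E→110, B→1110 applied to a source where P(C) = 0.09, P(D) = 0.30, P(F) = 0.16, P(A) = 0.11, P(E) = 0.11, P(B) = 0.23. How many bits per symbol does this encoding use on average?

3.17 bits/symbol

L̄ = Σ pᵢ·ℓᵢ = 0.09·2 + 0.30·4 + 0.16·2 + 0.11·2 + 0.11·3 + 0.23·4 = 3.17 bits/symbol.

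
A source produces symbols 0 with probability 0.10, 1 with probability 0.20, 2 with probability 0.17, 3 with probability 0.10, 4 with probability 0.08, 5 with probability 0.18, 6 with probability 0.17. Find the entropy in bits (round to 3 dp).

2.735 bits

H = −Σ pᵢ log₂ pᵢ.
−0.10·log₂(0.10) = 0.3322
−0.20·log₂(0.20) = 0.4644
−0.17·log₂(0.17) = 0.4346
−0.10·log₂(0.10) = 0.3322
−0.08·log₂(0.08) = 0.2915
−0.18·log₂(0.18) = 0.4453
−0.17·log₂(0.17) = 0.4346
Sum ≈ 2.7348 → 2.735 bits.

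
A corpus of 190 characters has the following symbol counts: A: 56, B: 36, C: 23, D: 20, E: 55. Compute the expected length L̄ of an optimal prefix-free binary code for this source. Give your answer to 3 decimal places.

Probabilities are the counts divided by 190.
Repeatedly combine the two least-probable nodes; the expected code length is the sum of the merged weights.
merge 2/19 + 23/190 → 43/190
merge 18/95 + 43/190 → 79/190
merge 11/38 + 28/95 → 111/190
merge 79/190 + 111/190 → 1
L = 43/190 + 79/190 + 111/190 + 1 = 423/190 ≈ 2.226 bits/symbol.

2.226 bits/symbol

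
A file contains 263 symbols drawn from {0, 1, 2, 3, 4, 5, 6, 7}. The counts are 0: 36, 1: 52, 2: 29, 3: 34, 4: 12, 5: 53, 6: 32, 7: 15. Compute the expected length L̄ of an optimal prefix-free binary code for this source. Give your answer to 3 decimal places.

Probabilities are the counts divided by 263.
Repeatedly combine the two least-probable nodes; the expected code length is the sum of the merged weights.
merge 12/263 + 15/263 → 27/263
merge 27/263 + 29/263 → 56/263
merge 32/263 + 34/263 → 66/263
merge 36/263 + 52/263 → 88/263
merge 53/263 + 56/263 → 109/263
merge 66/263 + 88/263 → 154/263
merge 109/263 + 154/263 → 1
L = 27/263 + 56/263 + 66/263 + 88/263 + 109/263 + 154/263 + 1 = 763/263 ≈ 2.901 bits/symbol.

2.901 bits/symbol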